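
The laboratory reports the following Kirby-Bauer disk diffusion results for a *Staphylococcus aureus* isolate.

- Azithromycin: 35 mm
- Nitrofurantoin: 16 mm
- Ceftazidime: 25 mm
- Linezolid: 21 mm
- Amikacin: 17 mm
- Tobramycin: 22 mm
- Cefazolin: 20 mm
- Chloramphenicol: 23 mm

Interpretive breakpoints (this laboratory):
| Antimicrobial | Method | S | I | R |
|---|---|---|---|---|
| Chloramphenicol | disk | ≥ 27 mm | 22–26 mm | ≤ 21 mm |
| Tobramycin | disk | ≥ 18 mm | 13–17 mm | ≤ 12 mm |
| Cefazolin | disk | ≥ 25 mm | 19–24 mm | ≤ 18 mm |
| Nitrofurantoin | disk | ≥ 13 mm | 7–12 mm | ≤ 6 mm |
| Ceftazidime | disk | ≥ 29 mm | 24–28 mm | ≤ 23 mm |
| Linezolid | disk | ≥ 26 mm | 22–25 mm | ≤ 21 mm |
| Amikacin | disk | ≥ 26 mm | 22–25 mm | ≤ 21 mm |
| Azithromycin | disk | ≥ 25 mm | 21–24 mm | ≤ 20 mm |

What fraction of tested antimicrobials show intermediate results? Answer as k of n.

Azithromycin: 35 mm is ≥ 25 mm ⇒ Susceptible
Nitrofurantoin (16 mm) ≥ 13 mm — S
Ceftazidime (25 mm) in 24–28 mm ⇒ I
Linezolid: 21 mm is ≤ 21 mm — Resistant
Amikacin 17 mm: ≤ 21 mm — Resistant
Tobramycin (22 mm) ≥ 18 mm → S
Cefazolin: 20 mm is in 19–24 mm ⇒ I
Chloramphenicol 23 mm: in 22–26 mm — Intermediate
Intermediate: 3/8

3 of 8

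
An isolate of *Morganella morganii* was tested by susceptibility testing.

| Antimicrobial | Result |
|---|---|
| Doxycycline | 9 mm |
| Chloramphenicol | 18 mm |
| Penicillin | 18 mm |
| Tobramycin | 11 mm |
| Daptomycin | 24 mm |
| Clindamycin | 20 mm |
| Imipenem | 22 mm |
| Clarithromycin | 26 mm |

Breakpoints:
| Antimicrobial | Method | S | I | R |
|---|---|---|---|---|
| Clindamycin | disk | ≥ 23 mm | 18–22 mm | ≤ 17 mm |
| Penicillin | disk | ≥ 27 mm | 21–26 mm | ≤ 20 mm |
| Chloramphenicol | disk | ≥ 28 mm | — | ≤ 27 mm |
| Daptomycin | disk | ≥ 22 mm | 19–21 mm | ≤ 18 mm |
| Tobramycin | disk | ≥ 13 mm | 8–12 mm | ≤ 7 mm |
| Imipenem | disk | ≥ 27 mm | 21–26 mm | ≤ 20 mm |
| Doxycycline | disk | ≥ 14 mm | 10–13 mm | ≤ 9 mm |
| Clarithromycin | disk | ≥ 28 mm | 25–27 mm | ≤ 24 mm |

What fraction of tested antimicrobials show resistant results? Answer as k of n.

3 of 8

Doxycycline 9 mm: ≤ 9 mm — R
Chloramphenicol: 18 mm is ≤ 27 mm — R
Penicillin 18 mm: ≤ 20 mm → resistant
Tobramycin (11 mm) in 8–12 mm ⇒ intermediate
Daptomycin: 24 mm is ≥ 22 mm ⇒ S
Clindamycin 20 mm: in 18–22 mm — Intermediate
Imipenem 22 mm: in 21–26 mm — Intermediate
Clarithromycin: 26 mm is in 25–27 mm → I
Resistant: 3/8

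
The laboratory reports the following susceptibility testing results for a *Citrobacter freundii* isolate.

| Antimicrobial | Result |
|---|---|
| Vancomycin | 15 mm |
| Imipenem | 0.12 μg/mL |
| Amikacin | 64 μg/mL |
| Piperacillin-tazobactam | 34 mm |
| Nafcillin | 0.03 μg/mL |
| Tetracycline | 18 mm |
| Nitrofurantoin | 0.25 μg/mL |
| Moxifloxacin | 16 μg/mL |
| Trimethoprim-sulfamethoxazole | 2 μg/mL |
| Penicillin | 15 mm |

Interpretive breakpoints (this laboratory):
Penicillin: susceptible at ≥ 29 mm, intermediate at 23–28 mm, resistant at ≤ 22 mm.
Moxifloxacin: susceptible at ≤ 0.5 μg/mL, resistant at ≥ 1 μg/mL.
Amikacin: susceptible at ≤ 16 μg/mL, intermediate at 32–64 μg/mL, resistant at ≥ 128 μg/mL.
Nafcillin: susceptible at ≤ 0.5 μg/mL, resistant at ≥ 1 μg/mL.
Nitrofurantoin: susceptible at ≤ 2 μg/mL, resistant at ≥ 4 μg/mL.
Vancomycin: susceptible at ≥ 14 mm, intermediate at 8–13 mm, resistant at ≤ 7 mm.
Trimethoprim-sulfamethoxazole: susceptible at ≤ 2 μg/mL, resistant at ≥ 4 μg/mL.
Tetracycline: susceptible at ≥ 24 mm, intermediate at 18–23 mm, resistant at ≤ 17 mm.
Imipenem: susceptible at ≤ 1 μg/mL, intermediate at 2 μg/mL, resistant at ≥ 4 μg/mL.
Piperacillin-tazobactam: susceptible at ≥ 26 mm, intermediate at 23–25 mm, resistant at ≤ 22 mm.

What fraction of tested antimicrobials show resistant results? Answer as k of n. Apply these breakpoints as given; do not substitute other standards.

Vancomycin: 15 mm is ≥ 14 mm ⇒ susceptible
Imipenem (0.12 μg/mL) ≤ 1 μg/mL ⇒ susceptible
Amikacin 64 μg/mL: in 32–64 μg/mL → intermediate
Piperacillin-tazobactam 34 mm: ≥ 26 mm → susceptible
Nafcillin: 0.03 μg/mL is ≤ 0.5 μg/mL → S
Tetracycline: 18 mm is in 18–23 mm — intermediate
Nitrofurantoin (0.25 μg/mL) ≤ 2 μg/mL ⇒ Susceptible
Moxifloxacin (16 μg/mL) ≥ 1 μg/mL — Resistant
Trimethoprim-sulfamethoxazole 2 μg/mL: ≤ 2 μg/mL → S
Penicillin: 15 mm is ≤ 22 mm ⇒ resistant
Resistant: 2/10

2 of 10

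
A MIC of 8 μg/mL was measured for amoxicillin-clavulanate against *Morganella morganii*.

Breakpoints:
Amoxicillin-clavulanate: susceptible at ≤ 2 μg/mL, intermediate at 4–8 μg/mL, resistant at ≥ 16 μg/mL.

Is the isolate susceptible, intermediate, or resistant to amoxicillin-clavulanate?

Amoxicillin-clavulanate 8 μg/mL: in 4–8 μg/mL — intermediate

I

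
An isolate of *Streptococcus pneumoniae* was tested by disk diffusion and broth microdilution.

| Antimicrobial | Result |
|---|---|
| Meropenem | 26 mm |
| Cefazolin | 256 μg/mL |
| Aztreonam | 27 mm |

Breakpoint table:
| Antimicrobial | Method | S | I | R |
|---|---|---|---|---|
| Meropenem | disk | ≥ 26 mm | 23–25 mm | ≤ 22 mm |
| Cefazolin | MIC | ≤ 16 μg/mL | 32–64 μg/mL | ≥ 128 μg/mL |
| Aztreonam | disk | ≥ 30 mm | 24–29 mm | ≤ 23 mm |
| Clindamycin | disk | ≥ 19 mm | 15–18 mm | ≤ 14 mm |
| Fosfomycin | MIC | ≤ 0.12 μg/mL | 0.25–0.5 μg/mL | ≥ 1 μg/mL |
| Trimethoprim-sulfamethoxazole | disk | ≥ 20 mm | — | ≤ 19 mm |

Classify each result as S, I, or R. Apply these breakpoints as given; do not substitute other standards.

S, R, I

Meropenem: 26 mm is ≥ 26 mm — susceptible
Cefazolin (256 μg/mL) ≥ 128 μg/mL → resistant
Aztreonam (27 mm) in 24–29 mm — I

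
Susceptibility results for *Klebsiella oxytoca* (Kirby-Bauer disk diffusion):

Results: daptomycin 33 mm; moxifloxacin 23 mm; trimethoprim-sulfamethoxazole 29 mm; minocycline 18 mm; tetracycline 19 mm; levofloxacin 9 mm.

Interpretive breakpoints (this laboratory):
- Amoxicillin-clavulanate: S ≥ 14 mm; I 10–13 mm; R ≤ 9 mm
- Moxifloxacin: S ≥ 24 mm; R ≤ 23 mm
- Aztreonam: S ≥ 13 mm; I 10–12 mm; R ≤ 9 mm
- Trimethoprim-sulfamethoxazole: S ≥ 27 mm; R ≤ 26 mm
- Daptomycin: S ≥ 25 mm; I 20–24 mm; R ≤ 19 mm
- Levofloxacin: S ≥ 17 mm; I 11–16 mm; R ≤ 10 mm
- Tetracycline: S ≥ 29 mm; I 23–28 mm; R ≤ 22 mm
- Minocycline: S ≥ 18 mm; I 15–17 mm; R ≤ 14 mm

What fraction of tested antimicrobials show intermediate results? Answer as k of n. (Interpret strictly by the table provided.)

Daptomycin 33 mm: ≥ 25 mm — Susceptible
Moxifloxacin: 23 mm is ≤ 23 mm ⇒ R
Trimethoprim-sulfamethoxazole (29 mm) ≥ 27 mm ⇒ S
Minocycline: 18 mm is ≥ 18 mm — Susceptible
Tetracycline 19 mm: ≤ 22 mm ⇒ Resistant
Levofloxacin 9 mm: ≤ 10 mm ⇒ R
Intermediate: 0/6

0 of 6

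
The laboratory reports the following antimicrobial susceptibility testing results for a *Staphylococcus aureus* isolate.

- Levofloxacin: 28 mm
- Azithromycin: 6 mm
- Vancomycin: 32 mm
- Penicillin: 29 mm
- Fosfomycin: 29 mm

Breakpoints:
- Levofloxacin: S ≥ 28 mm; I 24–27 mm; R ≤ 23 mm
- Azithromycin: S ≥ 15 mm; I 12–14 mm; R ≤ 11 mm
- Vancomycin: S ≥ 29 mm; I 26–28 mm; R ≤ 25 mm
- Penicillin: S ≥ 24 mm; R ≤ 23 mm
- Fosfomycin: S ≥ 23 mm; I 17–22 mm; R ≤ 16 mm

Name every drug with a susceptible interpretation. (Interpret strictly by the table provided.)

Levofloxacin: 28 mm is ≥ 28 mm → Susceptible
Azithromycin (6 mm) ≤ 11 mm ⇒ R
Vancomycin 32 mm: ≥ 29 mm ⇒ S
Penicillin 29 mm: ≥ 24 mm → S
Fosfomycin (29 mm) ≥ 23 mm ⇒ S

levofloxacin, vancomycin, penicillin, fosfomycin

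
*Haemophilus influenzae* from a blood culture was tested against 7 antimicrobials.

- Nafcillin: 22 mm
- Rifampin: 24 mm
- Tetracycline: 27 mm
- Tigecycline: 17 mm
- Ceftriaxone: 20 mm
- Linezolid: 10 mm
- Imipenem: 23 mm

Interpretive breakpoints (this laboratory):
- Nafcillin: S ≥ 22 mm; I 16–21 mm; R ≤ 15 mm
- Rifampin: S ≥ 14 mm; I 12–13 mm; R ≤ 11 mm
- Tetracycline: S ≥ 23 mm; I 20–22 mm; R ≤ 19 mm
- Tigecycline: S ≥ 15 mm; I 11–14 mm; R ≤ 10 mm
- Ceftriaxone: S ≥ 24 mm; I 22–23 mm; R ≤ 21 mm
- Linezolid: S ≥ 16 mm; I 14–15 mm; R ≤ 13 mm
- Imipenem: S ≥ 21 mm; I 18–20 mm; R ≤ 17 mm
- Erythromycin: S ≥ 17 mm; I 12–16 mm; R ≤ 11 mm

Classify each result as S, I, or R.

S, S, S, S, R, R, S

Nafcillin 22 mm: ≥ 22 mm ⇒ Susceptible
Rifampin (24 mm) ≥ 14 mm ⇒ Susceptible
Tetracycline 27 mm: ≥ 23 mm — S
Tigecycline 17 mm: ≥ 15 mm → Susceptible
Ceftriaxone 20 mm: ≤ 21 mm — Resistant
Linezolid 10 mm: ≤ 13 mm → R
Imipenem 23 mm: ≥ 21 mm ⇒ susceptible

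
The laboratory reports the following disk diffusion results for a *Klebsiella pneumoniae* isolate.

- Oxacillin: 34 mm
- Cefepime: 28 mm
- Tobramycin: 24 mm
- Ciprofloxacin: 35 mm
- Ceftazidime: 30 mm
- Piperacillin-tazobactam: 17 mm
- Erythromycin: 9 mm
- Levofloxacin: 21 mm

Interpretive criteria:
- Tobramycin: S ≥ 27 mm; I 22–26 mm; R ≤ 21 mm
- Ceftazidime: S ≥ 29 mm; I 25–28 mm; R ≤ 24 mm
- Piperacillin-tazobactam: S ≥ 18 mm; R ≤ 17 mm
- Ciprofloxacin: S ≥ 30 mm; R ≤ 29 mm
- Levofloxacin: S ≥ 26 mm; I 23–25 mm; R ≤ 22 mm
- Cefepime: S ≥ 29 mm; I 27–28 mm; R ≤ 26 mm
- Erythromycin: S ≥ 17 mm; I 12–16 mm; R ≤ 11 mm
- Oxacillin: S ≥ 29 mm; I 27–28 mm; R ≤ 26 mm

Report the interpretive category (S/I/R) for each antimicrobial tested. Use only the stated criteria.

S, I, I, S, S, R, R, R

Oxacillin (34 mm) ≥ 29 mm ⇒ susceptible
Cefepime: 28 mm is in 27–28 mm — intermediate
Tobramycin 24 mm: in 22–26 mm — Intermediate
Ciprofloxacin 35 mm: ≥ 30 mm ⇒ S
Ceftazidime: 30 mm is ≥ 29 mm → susceptible
Piperacillin-tazobactam 17 mm: ≤ 17 mm — Resistant
Erythromycin (9 mm) ≤ 11 mm — Resistant
Levofloxacin (21 mm) ≤ 22 mm → R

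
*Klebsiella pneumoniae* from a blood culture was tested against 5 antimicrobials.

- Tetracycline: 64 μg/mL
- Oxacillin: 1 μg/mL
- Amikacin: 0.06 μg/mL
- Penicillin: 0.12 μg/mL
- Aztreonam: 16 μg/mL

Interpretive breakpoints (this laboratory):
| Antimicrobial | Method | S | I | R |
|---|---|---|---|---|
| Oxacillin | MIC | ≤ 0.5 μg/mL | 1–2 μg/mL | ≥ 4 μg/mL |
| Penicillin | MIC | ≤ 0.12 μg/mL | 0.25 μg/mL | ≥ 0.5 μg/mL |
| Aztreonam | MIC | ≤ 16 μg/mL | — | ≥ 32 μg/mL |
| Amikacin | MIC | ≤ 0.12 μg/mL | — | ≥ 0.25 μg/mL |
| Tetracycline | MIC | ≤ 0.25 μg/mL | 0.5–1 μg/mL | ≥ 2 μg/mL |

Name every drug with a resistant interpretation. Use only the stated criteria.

tetracycline

Tetracycline 64 μg/mL: ≥ 2 μg/mL — R
Oxacillin 1 μg/mL: in 1–2 μg/mL — intermediate
Amikacin (0.06 μg/mL) ≤ 0.12 μg/mL ⇒ susceptible
Penicillin (0.12 μg/mL) ≤ 0.12 μg/mL ⇒ susceptible
Aztreonam: 16 μg/mL is ≤ 16 μg/mL ⇒ S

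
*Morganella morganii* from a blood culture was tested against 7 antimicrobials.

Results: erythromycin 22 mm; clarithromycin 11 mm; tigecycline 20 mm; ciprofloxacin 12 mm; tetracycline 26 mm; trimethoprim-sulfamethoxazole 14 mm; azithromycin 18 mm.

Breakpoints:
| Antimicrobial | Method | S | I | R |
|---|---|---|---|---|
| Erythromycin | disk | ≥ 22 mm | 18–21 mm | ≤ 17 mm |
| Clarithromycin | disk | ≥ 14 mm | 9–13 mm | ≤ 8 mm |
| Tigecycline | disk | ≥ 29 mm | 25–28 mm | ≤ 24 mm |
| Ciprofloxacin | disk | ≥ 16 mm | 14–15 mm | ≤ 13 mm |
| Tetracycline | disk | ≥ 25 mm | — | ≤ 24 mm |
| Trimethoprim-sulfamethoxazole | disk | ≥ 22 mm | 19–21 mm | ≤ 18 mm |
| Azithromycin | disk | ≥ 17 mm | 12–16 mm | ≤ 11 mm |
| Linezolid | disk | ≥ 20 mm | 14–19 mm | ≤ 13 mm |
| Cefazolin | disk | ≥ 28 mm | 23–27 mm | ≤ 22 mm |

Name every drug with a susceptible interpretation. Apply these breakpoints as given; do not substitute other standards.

Erythromycin (22 mm) ≥ 22 mm ⇒ susceptible
Clarithromycin: 11 mm is in 9–13 mm — intermediate
Tigecycline 20 mm: ≤ 24 mm ⇒ Resistant
Ciprofloxacin 12 mm: ≤ 13 mm ⇒ Resistant
Tetracycline: 26 mm is ≥ 25 mm → susceptible
Trimethoprim-sulfamethoxazole: 14 mm is ≤ 18 mm → resistant
Azithromycin 18 mm: ≥ 17 mm → Susceptible

erythromycin, tetracycline, azithromycin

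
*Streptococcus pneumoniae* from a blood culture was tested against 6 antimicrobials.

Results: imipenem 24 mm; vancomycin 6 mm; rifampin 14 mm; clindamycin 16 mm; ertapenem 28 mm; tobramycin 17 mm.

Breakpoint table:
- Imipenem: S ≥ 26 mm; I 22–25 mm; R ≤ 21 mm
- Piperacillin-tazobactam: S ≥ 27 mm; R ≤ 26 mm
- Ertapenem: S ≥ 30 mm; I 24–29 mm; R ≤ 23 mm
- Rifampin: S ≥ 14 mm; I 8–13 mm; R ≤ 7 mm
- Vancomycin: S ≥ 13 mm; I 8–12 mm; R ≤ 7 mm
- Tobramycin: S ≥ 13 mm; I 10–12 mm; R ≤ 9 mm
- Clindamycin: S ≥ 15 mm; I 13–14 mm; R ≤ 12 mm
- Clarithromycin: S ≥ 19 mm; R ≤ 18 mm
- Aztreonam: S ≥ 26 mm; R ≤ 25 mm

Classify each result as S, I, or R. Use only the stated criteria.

Imipenem (24 mm) in 22–25 mm → Intermediate
Vancomycin 6 mm: ≤ 7 mm — resistant
Rifampin: 14 mm is ≥ 14 mm — susceptible
Clindamycin 16 mm: ≥ 15 mm ⇒ Susceptible
Ertapenem: 28 mm is in 24–29 mm ⇒ Intermediate
Tobramycin: 17 mm is ≥ 13 mm → Susceptible

I, R, S, S, I, S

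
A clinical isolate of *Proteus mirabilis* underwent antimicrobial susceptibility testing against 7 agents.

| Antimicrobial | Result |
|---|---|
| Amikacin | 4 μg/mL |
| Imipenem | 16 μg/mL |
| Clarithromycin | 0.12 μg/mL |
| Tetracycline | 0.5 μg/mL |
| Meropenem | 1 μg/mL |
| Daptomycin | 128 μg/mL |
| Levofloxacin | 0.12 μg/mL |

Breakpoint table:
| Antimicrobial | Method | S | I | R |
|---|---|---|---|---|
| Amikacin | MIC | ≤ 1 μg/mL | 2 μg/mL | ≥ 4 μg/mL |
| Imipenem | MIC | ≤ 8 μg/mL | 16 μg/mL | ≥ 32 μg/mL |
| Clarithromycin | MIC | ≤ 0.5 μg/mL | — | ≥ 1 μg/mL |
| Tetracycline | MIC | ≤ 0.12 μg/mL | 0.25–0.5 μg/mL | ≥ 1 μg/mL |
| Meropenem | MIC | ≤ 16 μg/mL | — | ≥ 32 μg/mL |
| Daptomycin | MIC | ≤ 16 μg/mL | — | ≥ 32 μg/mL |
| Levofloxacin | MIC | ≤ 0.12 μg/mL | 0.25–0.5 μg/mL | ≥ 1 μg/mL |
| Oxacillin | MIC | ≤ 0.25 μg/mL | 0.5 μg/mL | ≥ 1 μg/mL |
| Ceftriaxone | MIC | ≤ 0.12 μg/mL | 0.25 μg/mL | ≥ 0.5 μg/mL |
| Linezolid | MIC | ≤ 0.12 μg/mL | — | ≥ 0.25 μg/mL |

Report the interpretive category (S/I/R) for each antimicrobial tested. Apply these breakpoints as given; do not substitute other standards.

Amikacin: 4 μg/mL is ≥ 4 μg/mL → Resistant
Imipenem: 16 μg/mL is = 16 μg/mL — Intermediate
Clarithromycin 0.12 μg/mL: ≤ 0.5 μg/mL → S
Tetracycline (0.5 μg/mL) in 0.25–0.5 μg/mL ⇒ Intermediate
Meropenem 1 μg/mL: ≤ 16 μg/mL — susceptible
Daptomycin: 128 μg/mL is ≥ 32 μg/mL — R
Levofloxacin 0.12 μg/mL: ≤ 0.12 μg/mL → Susceptible

R, I, S, I, S, R, S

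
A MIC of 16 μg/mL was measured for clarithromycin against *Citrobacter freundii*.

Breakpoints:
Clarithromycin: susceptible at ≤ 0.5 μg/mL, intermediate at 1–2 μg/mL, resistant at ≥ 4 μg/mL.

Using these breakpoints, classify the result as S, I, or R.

Clarithromycin 16 μg/mL: ≥ 4 μg/mL → resistant

R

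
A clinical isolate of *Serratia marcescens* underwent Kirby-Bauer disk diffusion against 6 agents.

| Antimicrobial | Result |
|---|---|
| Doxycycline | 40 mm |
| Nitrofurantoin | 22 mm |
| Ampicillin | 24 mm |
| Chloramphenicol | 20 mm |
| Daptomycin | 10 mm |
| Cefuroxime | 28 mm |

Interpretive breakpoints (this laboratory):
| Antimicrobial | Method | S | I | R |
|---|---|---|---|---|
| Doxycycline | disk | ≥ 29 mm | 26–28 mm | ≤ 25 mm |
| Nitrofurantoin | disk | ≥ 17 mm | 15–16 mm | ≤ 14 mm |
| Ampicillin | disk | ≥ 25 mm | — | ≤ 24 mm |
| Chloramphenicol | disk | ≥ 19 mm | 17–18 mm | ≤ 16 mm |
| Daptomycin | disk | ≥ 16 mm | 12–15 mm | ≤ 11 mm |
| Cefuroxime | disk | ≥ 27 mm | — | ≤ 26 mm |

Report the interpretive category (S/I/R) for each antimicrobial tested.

S, S, R, S, R, S

Doxycycline: 40 mm is ≥ 29 mm ⇒ Susceptible
Nitrofurantoin 22 mm: ≥ 17 mm ⇒ susceptible
Ampicillin 24 mm: ≤ 24 mm → R
Chloramphenicol: 20 mm is ≥ 19 mm → susceptible
Daptomycin (10 mm) ≤ 11 mm → R
Cefuroxime 28 mm: ≥ 27 mm → Susceptible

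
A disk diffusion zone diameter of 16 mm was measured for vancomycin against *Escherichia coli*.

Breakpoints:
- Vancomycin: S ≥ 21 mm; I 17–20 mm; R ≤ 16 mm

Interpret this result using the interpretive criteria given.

Vancomycin 16 mm: ≤ 16 mm ⇒ R

R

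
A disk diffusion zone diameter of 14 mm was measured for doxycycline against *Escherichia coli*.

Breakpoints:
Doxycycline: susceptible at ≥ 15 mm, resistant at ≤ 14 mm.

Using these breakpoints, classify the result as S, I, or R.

Doxycycline (14 mm) ≤ 14 mm — resistant

Resistant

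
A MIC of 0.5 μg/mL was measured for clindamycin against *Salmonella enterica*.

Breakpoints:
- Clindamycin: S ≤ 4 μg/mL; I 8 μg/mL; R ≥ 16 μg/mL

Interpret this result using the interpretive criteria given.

Clindamycin (0.5 μg/mL) ≤ 4 μg/mL ⇒ Susceptible

S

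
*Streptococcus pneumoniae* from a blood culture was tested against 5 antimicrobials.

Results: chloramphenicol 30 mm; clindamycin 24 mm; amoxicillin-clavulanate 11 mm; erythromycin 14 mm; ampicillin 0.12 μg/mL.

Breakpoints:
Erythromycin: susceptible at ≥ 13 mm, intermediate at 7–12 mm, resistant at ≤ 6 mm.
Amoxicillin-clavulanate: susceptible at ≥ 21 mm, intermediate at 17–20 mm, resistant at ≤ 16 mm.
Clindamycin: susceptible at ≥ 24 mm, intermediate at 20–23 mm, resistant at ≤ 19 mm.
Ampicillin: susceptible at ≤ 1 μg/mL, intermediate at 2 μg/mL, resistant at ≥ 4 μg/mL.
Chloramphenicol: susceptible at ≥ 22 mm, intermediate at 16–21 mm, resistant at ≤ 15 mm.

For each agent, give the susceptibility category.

Chloramphenicol 30 mm: ≥ 22 mm → susceptible
Clindamycin: 24 mm is ≥ 24 mm ⇒ susceptible
Amoxicillin-clavulanate (11 mm) ≤ 16 mm — Resistant
Erythromycin: 14 mm is ≥ 13 mm → Susceptible
Ampicillin (0.12 μg/mL) ≤ 1 μg/mL — Susceptible

S, S, R, S, S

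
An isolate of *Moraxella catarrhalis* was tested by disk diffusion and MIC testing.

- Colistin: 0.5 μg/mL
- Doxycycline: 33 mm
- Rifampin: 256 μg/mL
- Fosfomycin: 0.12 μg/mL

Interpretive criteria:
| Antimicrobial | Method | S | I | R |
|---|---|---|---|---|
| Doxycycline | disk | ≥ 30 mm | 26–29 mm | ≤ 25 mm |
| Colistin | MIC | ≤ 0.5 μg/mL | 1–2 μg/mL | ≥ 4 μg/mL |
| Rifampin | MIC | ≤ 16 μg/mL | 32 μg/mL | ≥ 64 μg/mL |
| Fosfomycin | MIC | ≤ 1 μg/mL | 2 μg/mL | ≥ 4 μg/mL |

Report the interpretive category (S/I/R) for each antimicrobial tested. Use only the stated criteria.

S, S, R, S

Colistin 0.5 μg/mL: ≤ 0.5 μg/mL → susceptible
Doxycycline 33 mm: ≥ 30 mm → susceptible
Rifampin 256 μg/mL: ≥ 64 μg/mL ⇒ R
Fosfomycin: 0.12 μg/mL is ≤ 1 μg/mL → S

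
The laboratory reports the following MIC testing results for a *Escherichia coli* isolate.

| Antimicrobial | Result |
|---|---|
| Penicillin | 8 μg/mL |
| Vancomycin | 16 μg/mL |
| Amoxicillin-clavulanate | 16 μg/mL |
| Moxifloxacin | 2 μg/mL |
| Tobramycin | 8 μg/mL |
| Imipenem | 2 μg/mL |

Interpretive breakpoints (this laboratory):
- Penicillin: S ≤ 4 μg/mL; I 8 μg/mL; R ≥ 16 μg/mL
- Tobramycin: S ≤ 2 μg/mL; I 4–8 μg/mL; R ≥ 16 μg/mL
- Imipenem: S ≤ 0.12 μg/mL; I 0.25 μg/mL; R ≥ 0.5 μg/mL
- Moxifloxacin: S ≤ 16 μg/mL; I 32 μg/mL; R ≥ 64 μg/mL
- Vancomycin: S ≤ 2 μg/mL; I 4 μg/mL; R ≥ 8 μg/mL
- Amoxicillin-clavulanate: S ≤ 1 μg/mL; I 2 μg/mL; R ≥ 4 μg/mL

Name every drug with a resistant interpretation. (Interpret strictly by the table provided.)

vancomycin, amoxicillin-clavulanate, imipenem

Penicillin (8 μg/mL) = 8 μg/mL ⇒ intermediate
Vancomycin (16 μg/mL) ≥ 8 μg/mL — R
Amoxicillin-clavulanate (16 μg/mL) ≥ 4 μg/mL → R
Moxifloxacin: 2 μg/mL is ≤ 16 μg/mL ⇒ Susceptible
Tobramycin (8 μg/mL) in 4–8 μg/mL → Intermediate
Imipenem: 2 μg/mL is ≥ 0.5 μg/mL ⇒ Resistant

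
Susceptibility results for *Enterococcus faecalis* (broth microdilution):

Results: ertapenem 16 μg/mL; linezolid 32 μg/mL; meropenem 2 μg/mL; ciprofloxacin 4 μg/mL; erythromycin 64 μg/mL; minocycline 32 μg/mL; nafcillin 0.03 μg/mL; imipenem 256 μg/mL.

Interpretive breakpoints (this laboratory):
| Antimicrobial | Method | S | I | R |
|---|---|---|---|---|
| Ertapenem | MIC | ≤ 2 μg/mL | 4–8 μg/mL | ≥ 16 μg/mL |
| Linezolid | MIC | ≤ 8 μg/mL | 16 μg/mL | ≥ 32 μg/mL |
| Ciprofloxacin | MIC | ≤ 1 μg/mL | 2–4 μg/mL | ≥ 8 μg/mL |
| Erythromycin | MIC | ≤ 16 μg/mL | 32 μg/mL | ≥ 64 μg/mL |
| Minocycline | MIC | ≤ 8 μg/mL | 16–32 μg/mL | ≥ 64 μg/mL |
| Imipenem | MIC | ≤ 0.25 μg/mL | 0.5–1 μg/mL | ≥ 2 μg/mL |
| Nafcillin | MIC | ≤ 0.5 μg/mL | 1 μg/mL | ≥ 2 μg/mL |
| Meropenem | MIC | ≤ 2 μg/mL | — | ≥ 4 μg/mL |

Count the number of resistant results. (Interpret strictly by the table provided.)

4

Ertapenem (16 μg/mL) ≥ 16 μg/mL — Resistant
Linezolid: 32 μg/mL is ≥ 32 μg/mL — Resistant
Meropenem (2 μg/mL) ≤ 2 μg/mL ⇒ S
Ciprofloxacin 4 μg/mL: in 2–4 μg/mL → Intermediate
Erythromycin (64 μg/mL) ≥ 64 μg/mL ⇒ R
Minocycline: 32 μg/mL is in 16–32 μg/mL → intermediate
Nafcillin 0.03 μg/mL: ≤ 0.5 μg/mL — Susceptible
Imipenem (256 μg/mL) ≥ 2 μg/mL ⇒ Resistant
Resistant: 4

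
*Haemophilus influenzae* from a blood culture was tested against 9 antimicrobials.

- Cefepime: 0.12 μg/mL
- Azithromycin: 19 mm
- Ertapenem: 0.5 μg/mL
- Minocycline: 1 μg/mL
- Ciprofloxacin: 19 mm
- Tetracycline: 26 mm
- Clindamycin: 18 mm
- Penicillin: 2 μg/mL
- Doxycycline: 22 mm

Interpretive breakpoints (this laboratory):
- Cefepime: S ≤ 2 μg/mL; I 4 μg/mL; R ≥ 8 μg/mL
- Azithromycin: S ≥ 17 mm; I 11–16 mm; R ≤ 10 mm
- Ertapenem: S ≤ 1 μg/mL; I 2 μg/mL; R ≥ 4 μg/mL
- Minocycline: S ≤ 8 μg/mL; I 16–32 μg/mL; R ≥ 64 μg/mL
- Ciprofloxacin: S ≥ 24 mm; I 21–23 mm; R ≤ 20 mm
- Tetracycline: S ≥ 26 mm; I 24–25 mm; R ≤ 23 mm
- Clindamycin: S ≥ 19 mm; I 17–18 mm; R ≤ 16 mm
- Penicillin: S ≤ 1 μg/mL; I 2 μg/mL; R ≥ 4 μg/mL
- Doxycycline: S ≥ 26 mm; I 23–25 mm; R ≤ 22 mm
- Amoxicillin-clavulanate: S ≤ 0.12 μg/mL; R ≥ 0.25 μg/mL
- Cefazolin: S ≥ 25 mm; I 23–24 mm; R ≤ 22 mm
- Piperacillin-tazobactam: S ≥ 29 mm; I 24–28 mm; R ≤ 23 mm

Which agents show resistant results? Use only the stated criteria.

ciprofloxacin, doxycycline

Cefepime 0.12 μg/mL: ≤ 2 μg/mL — S
Azithromycin (19 mm) ≥ 17 mm — Susceptible
Ertapenem (0.5 μg/mL) ≤ 1 μg/mL — Susceptible
Minocycline (1 μg/mL) ≤ 8 μg/mL ⇒ Susceptible
Ciprofloxacin 19 mm: ≤ 20 mm ⇒ R
Tetracycline: 26 mm is ≥ 26 mm — susceptible
Clindamycin (18 mm) in 17–18 mm ⇒ I
Penicillin: 2 μg/mL is = 2 μg/mL — Intermediate
Doxycycline (22 mm) ≤ 22 mm ⇒ Resistant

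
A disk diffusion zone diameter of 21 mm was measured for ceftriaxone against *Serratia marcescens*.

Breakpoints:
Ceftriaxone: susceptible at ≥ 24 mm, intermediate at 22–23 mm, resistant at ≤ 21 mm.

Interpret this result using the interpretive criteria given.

Ceftriaxone (21 mm) ≤ 21 mm — Resistant

Resistant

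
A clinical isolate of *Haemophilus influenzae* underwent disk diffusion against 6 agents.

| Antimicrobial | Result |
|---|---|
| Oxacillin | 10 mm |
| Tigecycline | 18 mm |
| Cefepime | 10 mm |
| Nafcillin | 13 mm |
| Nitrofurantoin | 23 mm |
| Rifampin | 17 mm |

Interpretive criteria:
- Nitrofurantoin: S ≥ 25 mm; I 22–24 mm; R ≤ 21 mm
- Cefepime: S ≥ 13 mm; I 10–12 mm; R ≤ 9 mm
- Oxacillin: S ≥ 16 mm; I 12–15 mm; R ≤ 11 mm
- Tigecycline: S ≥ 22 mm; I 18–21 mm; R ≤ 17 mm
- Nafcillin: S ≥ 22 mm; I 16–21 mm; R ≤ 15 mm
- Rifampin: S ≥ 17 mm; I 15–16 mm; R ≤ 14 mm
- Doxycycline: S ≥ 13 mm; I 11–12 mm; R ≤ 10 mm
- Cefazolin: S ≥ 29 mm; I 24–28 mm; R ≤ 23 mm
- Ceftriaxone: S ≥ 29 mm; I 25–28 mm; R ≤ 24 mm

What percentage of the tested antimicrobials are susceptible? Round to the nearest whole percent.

Oxacillin: 10 mm is ≤ 11 mm → R
Tigecycline (18 mm) in 18–21 mm ⇒ intermediate
Cefepime: 10 mm is in 10–12 mm — I
Nafcillin: 13 mm is ≤ 15 mm ⇒ R
Nitrofurantoin 23 mm: in 22–24 mm → I
Rifampin (17 mm) ≥ 17 mm → S
Susceptible: 1/6

17%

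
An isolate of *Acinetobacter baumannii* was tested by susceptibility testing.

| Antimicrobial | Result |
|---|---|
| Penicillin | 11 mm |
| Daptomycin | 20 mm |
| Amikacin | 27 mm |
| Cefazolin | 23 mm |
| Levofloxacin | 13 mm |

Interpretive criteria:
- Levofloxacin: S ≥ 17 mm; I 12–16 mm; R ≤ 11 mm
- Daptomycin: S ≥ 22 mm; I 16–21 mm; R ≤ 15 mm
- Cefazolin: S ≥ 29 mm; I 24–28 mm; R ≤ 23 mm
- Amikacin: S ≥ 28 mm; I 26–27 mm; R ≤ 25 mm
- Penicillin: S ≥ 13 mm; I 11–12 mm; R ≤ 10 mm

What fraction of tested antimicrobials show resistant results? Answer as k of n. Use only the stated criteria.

1 of 5

Penicillin (11 mm) in 11–12 mm — Intermediate
Daptomycin (20 mm) in 16–21 mm → intermediate
Amikacin (27 mm) in 26–27 mm ⇒ I
Cefazolin: 23 mm is ≤ 23 mm — R
Levofloxacin 13 mm: in 12–16 mm ⇒ Intermediate
Resistant: 1/5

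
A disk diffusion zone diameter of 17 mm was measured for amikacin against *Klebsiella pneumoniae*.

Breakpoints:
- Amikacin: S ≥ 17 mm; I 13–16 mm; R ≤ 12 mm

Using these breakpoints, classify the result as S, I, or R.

Amikacin (17 mm) ≥ 17 mm → susceptible

Susceptible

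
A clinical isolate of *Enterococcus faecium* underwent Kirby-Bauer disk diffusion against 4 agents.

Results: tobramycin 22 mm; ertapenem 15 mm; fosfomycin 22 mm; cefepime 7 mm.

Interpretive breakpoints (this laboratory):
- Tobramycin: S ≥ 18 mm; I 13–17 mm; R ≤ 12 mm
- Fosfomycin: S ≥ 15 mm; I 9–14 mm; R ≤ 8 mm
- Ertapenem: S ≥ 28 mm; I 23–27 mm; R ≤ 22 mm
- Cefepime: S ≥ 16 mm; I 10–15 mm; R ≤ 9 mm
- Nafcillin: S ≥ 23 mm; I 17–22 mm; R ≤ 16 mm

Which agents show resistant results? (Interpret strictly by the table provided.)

ertapenem, cefepime

Tobramycin (22 mm) ≥ 18 mm ⇒ Susceptible
Ertapenem 15 mm: ≤ 22 mm → R
Fosfomycin: 22 mm is ≥ 15 mm → susceptible
Cefepime: 7 mm is ≤ 9 mm → resistant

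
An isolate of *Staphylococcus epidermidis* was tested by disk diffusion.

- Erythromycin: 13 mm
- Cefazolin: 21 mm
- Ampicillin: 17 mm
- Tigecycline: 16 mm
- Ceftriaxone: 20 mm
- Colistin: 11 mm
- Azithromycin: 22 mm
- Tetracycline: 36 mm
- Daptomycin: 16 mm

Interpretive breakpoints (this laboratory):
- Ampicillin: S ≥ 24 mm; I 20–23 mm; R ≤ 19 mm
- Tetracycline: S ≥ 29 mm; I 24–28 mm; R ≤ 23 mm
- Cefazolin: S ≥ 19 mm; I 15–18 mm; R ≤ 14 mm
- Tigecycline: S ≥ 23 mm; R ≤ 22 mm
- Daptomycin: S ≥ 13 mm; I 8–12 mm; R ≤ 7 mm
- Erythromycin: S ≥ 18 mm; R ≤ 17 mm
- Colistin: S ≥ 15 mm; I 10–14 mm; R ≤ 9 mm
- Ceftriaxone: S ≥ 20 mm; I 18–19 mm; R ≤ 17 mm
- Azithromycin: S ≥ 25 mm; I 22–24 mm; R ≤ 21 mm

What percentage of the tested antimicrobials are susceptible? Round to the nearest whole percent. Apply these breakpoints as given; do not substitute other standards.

Erythromycin 13 mm: ≤ 17 mm ⇒ Resistant
Cefazolin (21 mm) ≥ 19 mm — susceptible
Ampicillin (17 mm) ≤ 19 mm → resistant
Tigecycline (16 mm) ≤ 22 mm → Resistant
Ceftriaxone: 20 mm is ≥ 20 mm ⇒ S
Colistin (11 mm) in 10–14 mm ⇒ intermediate
Azithromycin 22 mm: in 22–24 mm → intermediate
Tetracycline (36 mm) ≥ 29 mm ⇒ Susceptible
Daptomycin: 16 mm is ≥ 13 mm — Susceptible
Susceptible: 4/9

44%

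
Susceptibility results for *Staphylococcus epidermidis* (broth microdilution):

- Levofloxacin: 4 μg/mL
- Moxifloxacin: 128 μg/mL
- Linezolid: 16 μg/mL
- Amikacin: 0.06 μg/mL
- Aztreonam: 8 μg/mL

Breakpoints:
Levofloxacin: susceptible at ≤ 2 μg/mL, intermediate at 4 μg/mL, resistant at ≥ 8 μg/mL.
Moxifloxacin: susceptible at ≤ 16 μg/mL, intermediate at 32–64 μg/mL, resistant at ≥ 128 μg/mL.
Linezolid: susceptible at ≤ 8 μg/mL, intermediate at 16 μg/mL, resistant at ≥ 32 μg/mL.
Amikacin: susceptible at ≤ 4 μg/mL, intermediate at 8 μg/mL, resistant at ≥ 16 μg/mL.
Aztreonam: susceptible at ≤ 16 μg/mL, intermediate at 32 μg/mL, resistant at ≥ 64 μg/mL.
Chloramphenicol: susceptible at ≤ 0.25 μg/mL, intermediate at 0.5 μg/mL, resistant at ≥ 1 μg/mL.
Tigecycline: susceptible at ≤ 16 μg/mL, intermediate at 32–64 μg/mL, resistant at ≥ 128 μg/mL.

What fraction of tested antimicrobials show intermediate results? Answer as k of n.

Levofloxacin 4 μg/mL: = 4 μg/mL ⇒ Intermediate
Moxifloxacin (128 μg/mL) ≥ 128 μg/mL → Resistant
Linezolid: 16 μg/mL is = 16 μg/mL ⇒ intermediate
Amikacin: 0.06 μg/mL is ≤ 4 μg/mL ⇒ S
Aztreonam: 8 μg/mL is ≤ 16 μg/mL → S
Intermediate: 2/5

2 of 5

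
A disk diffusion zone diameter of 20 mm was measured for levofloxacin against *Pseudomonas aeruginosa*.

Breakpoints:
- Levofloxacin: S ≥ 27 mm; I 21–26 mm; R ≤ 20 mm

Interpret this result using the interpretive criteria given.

R

Levofloxacin: 20 mm is ≤ 20 mm ⇒ Resistant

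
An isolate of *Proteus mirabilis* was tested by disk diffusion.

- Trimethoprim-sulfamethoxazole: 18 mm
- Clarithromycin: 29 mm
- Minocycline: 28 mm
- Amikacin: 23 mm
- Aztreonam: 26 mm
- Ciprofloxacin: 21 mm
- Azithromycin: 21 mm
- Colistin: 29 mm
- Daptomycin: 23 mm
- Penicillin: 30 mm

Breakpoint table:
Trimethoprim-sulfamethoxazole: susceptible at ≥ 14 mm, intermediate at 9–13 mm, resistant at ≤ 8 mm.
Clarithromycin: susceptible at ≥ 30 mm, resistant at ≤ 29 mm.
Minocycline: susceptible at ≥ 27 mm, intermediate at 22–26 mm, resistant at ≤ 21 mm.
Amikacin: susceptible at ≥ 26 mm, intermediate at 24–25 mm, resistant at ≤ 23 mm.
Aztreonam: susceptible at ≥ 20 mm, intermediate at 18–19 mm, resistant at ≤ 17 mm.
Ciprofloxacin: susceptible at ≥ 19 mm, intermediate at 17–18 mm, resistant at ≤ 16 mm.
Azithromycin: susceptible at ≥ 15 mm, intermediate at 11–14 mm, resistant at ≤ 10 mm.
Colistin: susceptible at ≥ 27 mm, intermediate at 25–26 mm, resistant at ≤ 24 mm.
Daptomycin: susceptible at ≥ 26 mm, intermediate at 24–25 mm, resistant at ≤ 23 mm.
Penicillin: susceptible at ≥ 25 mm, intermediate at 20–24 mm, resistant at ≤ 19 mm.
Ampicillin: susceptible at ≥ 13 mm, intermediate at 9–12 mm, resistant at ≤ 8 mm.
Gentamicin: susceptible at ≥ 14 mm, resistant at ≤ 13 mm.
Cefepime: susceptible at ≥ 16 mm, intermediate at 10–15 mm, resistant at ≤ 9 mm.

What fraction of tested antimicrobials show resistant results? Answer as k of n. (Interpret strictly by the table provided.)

3 of 10

Trimethoprim-sulfamethoxazole 18 mm: ≥ 14 mm → Susceptible
Clarithromycin 29 mm: ≤ 29 mm → resistant
Minocycline (28 mm) ≥ 27 mm ⇒ S
Amikacin 23 mm: ≤ 23 mm ⇒ R
Aztreonam: 26 mm is ≥ 20 mm → Susceptible
Ciprofloxacin 21 mm: ≥ 19 mm ⇒ susceptible
Azithromycin (21 mm) ≥ 15 mm — S
Colistin: 29 mm is ≥ 27 mm → susceptible
Daptomycin 23 mm: ≤ 23 mm ⇒ Resistant
Penicillin 30 mm: ≥ 25 mm ⇒ susceptible
Resistant: 3/10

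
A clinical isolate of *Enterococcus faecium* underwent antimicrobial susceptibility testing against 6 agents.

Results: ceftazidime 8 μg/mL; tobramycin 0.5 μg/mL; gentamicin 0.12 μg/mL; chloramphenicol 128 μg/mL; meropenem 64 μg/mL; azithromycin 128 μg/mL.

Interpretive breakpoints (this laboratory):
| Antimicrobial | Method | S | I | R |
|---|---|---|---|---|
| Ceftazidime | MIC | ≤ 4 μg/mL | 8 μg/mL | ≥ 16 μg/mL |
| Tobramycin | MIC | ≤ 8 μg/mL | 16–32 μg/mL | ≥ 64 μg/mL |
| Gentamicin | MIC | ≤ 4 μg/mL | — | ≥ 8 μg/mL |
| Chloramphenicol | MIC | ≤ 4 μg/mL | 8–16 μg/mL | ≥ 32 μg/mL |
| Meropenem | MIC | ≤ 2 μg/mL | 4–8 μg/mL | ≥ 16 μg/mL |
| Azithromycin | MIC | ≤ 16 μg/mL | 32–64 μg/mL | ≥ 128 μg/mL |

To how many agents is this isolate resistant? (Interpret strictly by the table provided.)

3

Ceftazidime 8 μg/mL: = 8 μg/mL — I
Tobramycin: 0.5 μg/mL is ≤ 8 μg/mL — Susceptible
Gentamicin 0.12 μg/mL: ≤ 4 μg/mL ⇒ S
Chloramphenicol 128 μg/mL: ≥ 32 μg/mL — resistant
Meropenem (64 μg/mL) ≥ 16 μg/mL → resistant
Azithromycin 128 μg/mL: ≥ 128 μg/mL — Resistant
Resistant: 3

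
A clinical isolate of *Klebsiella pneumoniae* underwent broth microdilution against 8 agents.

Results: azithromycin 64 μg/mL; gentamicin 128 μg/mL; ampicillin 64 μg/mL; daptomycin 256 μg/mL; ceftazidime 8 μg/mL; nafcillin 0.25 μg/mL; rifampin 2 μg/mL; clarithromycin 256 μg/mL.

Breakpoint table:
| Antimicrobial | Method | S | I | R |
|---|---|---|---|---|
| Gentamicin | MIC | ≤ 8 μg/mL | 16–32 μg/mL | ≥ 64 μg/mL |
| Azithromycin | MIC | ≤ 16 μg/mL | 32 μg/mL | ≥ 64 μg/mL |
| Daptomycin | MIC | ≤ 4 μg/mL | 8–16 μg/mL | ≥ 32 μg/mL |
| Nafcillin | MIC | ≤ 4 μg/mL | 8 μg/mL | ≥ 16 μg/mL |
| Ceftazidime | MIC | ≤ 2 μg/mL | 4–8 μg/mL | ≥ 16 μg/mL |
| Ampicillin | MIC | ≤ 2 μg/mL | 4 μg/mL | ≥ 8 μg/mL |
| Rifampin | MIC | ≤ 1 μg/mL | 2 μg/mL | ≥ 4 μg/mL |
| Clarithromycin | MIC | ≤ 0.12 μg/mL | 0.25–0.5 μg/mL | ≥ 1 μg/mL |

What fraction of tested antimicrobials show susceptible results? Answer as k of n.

Azithromycin: 64 μg/mL is ≥ 64 μg/mL → resistant
Gentamicin: 128 μg/mL is ≥ 64 μg/mL — R
Ampicillin (64 μg/mL) ≥ 8 μg/mL — Resistant
Daptomycin (256 μg/mL) ≥ 32 μg/mL → R
Ceftazidime: 8 μg/mL is in 4–8 μg/mL — I
Nafcillin: 0.25 μg/mL is ≤ 4 μg/mL ⇒ Susceptible
Rifampin 2 μg/mL: = 2 μg/mL → I
Clarithromycin: 256 μg/mL is ≥ 1 μg/mL → Resistant
Susceptible: 1/8

1 of 8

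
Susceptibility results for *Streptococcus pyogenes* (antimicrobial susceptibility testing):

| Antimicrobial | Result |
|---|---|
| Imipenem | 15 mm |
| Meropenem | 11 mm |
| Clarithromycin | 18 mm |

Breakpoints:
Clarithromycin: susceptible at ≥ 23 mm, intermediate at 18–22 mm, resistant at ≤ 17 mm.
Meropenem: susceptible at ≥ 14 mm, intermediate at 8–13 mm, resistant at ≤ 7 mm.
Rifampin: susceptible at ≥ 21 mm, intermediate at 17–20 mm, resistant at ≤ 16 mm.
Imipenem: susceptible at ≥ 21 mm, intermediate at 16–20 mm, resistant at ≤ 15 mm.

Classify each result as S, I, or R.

Imipenem (15 mm) ≤ 15 mm — resistant
Meropenem (11 mm) in 8–13 mm ⇒ I
Clarithromycin 18 mm: in 18–22 mm — I

R, I, I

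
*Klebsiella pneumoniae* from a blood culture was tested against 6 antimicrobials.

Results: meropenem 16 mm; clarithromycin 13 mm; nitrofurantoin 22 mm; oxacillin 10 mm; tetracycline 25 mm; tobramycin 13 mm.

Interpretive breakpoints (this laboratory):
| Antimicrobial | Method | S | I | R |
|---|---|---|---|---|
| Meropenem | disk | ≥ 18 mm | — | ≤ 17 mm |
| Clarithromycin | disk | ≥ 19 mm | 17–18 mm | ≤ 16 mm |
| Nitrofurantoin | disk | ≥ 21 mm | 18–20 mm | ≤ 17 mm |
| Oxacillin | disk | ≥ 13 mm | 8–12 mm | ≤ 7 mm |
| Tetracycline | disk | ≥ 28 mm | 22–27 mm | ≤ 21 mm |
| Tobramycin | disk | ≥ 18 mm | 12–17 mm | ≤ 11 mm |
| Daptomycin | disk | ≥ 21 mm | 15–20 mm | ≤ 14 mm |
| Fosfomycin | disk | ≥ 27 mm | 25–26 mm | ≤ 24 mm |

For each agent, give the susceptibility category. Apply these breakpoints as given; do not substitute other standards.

R, R, S, I, I, I

Meropenem (16 mm) ≤ 17 mm ⇒ Resistant
Clarithromycin (13 mm) ≤ 16 mm — R
Nitrofurantoin 22 mm: ≥ 21 mm → susceptible
Oxacillin 10 mm: in 8–12 mm → intermediate
Tetracycline (25 mm) in 22–27 mm → intermediate
Tobramycin: 13 mm is in 12–17 mm ⇒ intermediate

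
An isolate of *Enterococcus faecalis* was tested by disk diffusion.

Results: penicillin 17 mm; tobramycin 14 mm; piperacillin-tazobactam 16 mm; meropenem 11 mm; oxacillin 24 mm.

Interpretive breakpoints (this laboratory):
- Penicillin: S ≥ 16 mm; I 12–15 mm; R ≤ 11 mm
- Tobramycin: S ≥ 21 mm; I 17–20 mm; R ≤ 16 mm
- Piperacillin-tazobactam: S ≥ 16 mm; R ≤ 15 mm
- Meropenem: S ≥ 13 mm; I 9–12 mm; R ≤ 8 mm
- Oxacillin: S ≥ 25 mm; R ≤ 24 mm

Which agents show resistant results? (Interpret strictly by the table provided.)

tobramycin, oxacillin

Penicillin (17 mm) ≥ 16 mm ⇒ Susceptible
Tobramycin 14 mm: ≤ 16 mm — R
Piperacillin-tazobactam: 16 mm is ≥ 16 mm ⇒ susceptible
Meropenem 11 mm: in 9–12 mm — intermediate
Oxacillin 24 mm: ≤ 24 mm — Resistant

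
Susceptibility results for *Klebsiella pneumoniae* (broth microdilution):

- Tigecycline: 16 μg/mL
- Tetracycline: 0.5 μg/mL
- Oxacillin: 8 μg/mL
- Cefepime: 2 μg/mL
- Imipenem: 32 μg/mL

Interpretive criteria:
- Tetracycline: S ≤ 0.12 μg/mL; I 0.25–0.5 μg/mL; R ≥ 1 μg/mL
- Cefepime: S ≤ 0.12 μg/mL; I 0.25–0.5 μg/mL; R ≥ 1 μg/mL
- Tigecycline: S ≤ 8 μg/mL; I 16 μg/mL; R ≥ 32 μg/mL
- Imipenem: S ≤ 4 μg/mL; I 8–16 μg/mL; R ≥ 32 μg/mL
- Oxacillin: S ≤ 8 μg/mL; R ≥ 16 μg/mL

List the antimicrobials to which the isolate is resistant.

Tigecycline: 16 μg/mL is = 16 μg/mL → Intermediate
Tetracycline 0.5 μg/mL: in 0.25–0.5 μg/mL — intermediate
Oxacillin: 8 μg/mL is ≤ 8 μg/mL → Susceptible
Cefepime: 2 μg/mL is ≥ 1 μg/mL ⇒ Resistant
Imipenem 32 μg/mL: ≥ 32 μg/mL — R

cefepime, imipenem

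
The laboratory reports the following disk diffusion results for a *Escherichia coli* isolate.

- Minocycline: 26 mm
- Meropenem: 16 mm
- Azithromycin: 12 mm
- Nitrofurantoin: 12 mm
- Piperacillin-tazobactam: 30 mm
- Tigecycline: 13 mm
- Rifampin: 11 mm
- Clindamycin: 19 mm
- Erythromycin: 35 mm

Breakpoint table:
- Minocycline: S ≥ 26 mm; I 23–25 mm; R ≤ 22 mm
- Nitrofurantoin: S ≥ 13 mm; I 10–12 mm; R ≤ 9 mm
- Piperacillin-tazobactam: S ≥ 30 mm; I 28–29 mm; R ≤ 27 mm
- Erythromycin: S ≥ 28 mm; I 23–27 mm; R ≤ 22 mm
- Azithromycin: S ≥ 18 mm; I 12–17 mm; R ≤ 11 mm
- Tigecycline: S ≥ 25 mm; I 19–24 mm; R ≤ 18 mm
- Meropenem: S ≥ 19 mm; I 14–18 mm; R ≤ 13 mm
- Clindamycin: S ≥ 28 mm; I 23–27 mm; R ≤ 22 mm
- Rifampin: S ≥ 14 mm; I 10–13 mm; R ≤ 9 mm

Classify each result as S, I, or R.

Minocycline 26 mm: ≥ 26 mm — S
Meropenem: 16 mm is in 14–18 mm → I
Azithromycin (12 mm) in 12–17 mm ⇒ I
Nitrofurantoin (12 mm) in 10–12 mm → intermediate
Piperacillin-tazobactam: 30 mm is ≥ 30 mm → susceptible
Tigecycline: 13 mm is ≤ 18 mm → Resistant
Rifampin (11 mm) in 10–13 mm ⇒ intermediate
Clindamycin (19 mm) ≤ 22 mm — resistant
Erythromycin 35 mm: ≥ 28 mm → S

S, I, I, I, S, R, I, R, S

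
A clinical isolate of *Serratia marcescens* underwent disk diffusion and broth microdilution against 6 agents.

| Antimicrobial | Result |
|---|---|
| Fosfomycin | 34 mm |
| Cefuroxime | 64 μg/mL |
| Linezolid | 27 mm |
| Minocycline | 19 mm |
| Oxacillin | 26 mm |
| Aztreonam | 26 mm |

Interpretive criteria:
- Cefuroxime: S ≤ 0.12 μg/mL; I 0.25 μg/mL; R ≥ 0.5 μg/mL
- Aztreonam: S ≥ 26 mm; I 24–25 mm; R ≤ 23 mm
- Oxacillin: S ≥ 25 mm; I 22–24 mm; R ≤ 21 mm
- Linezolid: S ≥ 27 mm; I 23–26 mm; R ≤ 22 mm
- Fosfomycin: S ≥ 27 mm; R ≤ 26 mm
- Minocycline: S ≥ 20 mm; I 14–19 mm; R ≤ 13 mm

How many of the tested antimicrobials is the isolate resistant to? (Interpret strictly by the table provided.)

Fosfomycin: 34 mm is ≥ 27 mm — susceptible
Cefuroxime 64 μg/mL: ≥ 0.5 μg/mL → R
Linezolid 27 mm: ≥ 27 mm ⇒ susceptible
Minocycline: 19 mm is in 14–19 mm → Intermediate
Oxacillin (26 mm) ≥ 25 mm — susceptible
Aztreonam: 26 mm is ≥ 26 mm → susceptible
Resistant: 1

1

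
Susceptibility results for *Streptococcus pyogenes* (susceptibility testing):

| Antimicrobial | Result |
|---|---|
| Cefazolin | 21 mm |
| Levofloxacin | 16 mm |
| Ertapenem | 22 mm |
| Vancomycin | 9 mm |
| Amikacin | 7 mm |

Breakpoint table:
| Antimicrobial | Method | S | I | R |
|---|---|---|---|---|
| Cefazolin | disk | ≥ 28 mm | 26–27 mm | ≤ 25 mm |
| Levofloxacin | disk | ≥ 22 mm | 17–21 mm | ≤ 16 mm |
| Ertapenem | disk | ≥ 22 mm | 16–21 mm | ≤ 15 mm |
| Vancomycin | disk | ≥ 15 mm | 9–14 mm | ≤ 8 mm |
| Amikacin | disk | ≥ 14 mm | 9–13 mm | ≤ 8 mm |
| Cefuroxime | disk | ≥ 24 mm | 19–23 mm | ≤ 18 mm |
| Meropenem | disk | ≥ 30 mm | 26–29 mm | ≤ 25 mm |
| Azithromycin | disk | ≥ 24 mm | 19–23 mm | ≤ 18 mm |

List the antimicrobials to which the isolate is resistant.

Cefazolin 21 mm: ≤ 25 mm → Resistant
Levofloxacin: 16 mm is ≤ 16 mm → Resistant
Ertapenem: 22 mm is ≥ 22 mm → Susceptible
Vancomycin 9 mm: in 9–14 mm → I
Amikacin 7 mm: ≤ 8 mm → resistant

cefazolin, levofloxacin, amikacin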